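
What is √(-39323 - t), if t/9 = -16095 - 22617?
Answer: √309085 ≈ 555.95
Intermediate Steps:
t = -348408 (t = 9*(-16095 - 22617) = 9*(-38712) = -348408)
√(-39323 - t) = √(-39323 - 1*(-348408)) = √(-39323 + 348408) = √309085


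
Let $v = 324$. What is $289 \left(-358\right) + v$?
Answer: $-103138$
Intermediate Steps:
$289 \left(-358\right) + v = 289 \left(-358\right) + 324 = -103462 + 324 = -103138$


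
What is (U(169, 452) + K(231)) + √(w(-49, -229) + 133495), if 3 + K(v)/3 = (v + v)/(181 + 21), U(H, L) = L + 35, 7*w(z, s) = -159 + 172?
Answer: 48971/101 + √6541346/7 ≈ 850.23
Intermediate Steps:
w(z, s) = 13/7 (w(z, s) = (-159 + 172)/7 = (⅐)*13 = 13/7)
U(H, L) = 35 + L
K(v) = -9 + 3*v/101 (K(v) = -9 + 3*((v + v)/(181 + 21)) = -9 + 3*((2*v)/202) = -9 + 3*((2*v)*(1/202)) = -9 + 3*(v/101) = -9 + 3*v/101)
(U(169, 452) + K(231)) + √(w(-49, -229) + 133495) = ((35 + 452) + (-9 + (3/101)*231)) + √(13/7 + 133495) = (487 + (-9 + 693/101)) + √(934478/7) = (487 - 216/101) + √6541346/7 = 48971/101 + √6541346/7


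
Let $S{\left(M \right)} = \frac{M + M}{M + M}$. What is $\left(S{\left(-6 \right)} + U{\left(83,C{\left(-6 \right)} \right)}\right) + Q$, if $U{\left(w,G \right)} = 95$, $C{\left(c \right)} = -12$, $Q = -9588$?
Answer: $-9492$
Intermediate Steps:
$S{\left(M \right)} = 1$ ($S{\left(M \right)} = \frac{2 M}{2 M} = 2 M \frac{1}{2 M} = 1$)
$\left(S{\left(-6 \right)} + U{\left(83,C{\left(-6 \right)} \right)}\right) + Q = \left(1 + 95\right) - 9588 = 96 - 9588 = -9492$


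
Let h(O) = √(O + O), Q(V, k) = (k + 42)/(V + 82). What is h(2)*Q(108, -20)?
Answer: 22/95 ≈ 0.23158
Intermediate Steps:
Q(V, k) = (42 + k)/(82 + V)
h(O) = √2*√O (h(O) = √(2*O) = √2*√O)
h(2)*Q(108, -20) = (√2*√2)*((42 - 20)/(82 + 108)) = 2*(22/190) = 2*((1/190)*22) = 2*(11/95) = 22/95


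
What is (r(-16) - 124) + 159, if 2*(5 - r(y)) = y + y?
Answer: 56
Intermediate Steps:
r(y) = 5 - y (r(y) = 5 - (y + y)/2 = 5 - y)
(r(-16) - 124) + 159 = ((5 - 1*(-16)) - 124) + 159 = ((5 + 16) - 124) + 159 = (21 - 124) + 159 = -103 + 159 = 56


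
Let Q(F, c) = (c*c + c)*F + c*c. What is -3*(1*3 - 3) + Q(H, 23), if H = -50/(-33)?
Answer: 15019/11 ≈ 1365.4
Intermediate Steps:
H = 50/33 (H = -50*(-1/33) = 50/33 ≈ 1.5152)
Q(F, c) = c² + F*(c + c²) (Q(F, c) = (c² + c)*F + c² = (c + c²)*F + c² = F*(c + c²) + c² = c² + F*(c + c²))
-3*(1*3 - 3) + Q(H, 23) = -3*(1*3 - 3) + 23*(50/33 + 23 + (50/33)*23) = -3*(3 - 3) + 23*(50/33 + 23 + 1150/33) = -3*0 + 23*(653/11) = 0 + 15019/11 = 15019/11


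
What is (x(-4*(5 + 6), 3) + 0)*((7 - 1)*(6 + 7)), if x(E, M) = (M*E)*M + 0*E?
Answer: -30888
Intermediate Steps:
x(E, M) = E*M² (x(E, M) = (E*M)*M + 0 = E*M² + 0 = E*M²)
(x(-4*(5 + 6), 3) + 0)*((7 - 1)*(6 + 7)) = (-4*(5 + 6)*3² + 0)*((7 - 1)*(6 + 7)) = (-4*11*9 + 0)*(6*13) = (-44*9 + 0)*78 = (-396 + 0)*78 = -396*78 = -30888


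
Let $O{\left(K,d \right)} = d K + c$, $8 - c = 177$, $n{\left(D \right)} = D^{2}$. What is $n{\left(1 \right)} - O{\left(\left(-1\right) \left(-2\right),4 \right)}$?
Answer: $162$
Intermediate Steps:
$c = -169$ ($c = 8 - 177 = -169$)
$O{\left(K,d \right)} = -169 + K d$ ($O{\left(K,d \right)} = d K - 169 = K d - 169 = -169 + K d$)
$n{\left(1 \right)} - O{\left(\left(-1\right) \left(-2\right),4 \right)} = 1^{2} - \left(-169 + \left(-1\right) \left(-2\right) 4\right) = 1 - \left(-169 + 2 \cdot 4\right) = 1 - \left(-169 + 8\right) = 1 - -161 = 1 + 161 = 162$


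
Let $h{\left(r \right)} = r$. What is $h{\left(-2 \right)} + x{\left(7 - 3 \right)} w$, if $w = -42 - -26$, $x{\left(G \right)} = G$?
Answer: $-66$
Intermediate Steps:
$w = -16$ ($w = -42 + 26 = -16$)
$h{\left(-2 \right)} + x{\left(7 - 3 \right)} w = -2 + \left(7 - 3\right) \left(-16\right) = -2 + 4 \left(-16\right) = -2 - 64 = -66$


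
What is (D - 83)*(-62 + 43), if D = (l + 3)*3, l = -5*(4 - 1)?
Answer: 2261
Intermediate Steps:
l = -15 (l = -5*3 = -15)
D = -36 (D = (-15 + 3)*3 = -12*3 = -36)
(D - 83)*(-62 + 43) = (-36 - 83)*(-62 + 43) = -119*(-19) = 2261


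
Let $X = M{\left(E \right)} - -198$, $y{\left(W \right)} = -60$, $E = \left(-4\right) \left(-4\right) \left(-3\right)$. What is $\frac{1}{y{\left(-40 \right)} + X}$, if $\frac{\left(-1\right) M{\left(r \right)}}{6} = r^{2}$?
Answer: $- \frac{1}{13686} \approx -7.3067 \cdot 10^{-5}$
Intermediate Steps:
$E = -48$ ($E = 16 \left(-3\right) = -48$)
$M{\left(r \right)} = - 6 r^{2}$
$X = -13626$ ($X = - 6 \left(-48\right)^{2} - -198 = \left(-6\right) 2304 + 198 = -13824 + 198 = -13626$)
$\frac{1}{y{\left(-40 \right)} + X} = \frac{1}{-60 - 13626} = \frac{1}{-13686} = - \frac{1}{13686}$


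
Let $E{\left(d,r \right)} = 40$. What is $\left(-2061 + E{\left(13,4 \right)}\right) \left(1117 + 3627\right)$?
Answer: $-9587624$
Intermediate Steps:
$\left(-2061 + E{\left(13,4 \right)}\right) \left(1117 + 3627\right) = \left(-2061 + 40\right) \left(1117 + 3627\right) = \left(-2021\right) 4744 = -9587624$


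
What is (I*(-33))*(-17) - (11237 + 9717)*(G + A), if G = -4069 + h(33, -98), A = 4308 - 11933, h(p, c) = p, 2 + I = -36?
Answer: 244323276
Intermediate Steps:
I = -38 (I = -2 - 36 = -38)
A = -7625
G = -4036 (G = -4069 + 33 = -4036)
(I*(-33))*(-17) - (11237 + 9717)*(G + A) = -38*(-33)*(-17) - (11237 + 9717)*(-4036 - 7625) = 1254*(-17) - 20954*(-11661) = -21318 - 1*(-244344594) = -21318 + 244344594 = 244323276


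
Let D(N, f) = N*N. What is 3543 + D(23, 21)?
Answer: 4072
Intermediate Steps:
D(N, f) = N²
3543 + D(23, 21) = 3543 + 23² = 3543 + 529 = 4072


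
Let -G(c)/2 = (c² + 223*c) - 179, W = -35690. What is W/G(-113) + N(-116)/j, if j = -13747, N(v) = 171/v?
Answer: -28454408801/20106967068 ≈ -1.4152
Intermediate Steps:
G(c) = 358 - 446*c - 2*c² (G(c) = -2*((c² + 223*c) - 179) = -2*(-179 + c² + 223*c) = 358 - 446*c - 2*c²)
W/G(-113) + N(-116)/j = -35690/(358 - 446*(-113) - 2*(-113)²) + (171/(-116))/(-13747) = -35690/(358 + 50398 - 2*12769) + (171*(-1/116))*(-1/13747) = -35690/(358 + 50398 - 25538) - 171/116*(-1/13747) = -35690/25218 + 171/1594652 = -35690*1/25218 + 171/1594652 = -17845/12609 + 171/1594652 = -28454408801/20106967068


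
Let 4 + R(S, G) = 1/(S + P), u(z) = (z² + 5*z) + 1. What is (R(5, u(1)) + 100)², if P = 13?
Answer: 2989441/324 ≈ 9226.7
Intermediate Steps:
u(z) = 1 + z² + 5*z
R(S, G) = -4 + 1/(13 + S) (R(S, G) = -4 + 1/(S + 13) = -4 + 1/(13 + S))
(R(5, u(1)) + 100)² = ((-51 - 4*5)/(13 + 5) + 100)² = ((-51 - 20)/18 + 100)² = ((1/18)*(-71) + 100)² = (-71/18 + 100)² = (1729/18)² = 2989441/324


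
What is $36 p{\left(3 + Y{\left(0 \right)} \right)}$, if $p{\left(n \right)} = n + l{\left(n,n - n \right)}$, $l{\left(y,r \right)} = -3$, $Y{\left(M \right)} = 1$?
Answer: $36$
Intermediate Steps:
$p{\left(n \right)} = -3 + n$ ($p{\left(n \right)} = n - 3 = -3 + n$)
$36 p{\left(3 + Y{\left(0 \right)} \right)} = 36 \left(-3 + \left(3 + 1\right)\right) = 36 \left(-3 + 4\right) = 36 \cdot 1 = 36$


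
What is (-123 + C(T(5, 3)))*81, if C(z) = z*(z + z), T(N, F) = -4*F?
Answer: 13365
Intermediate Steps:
C(z) = 2*z² (C(z) = z*(2*z) = 2*z²)
(-123 + C(T(5, 3)))*81 = (-123 + 2*(-4*3)²)*81 = (-123 + 2*(-12)²)*81 = (-123 + 2*144)*81 = (-123 + 288)*81 = 165*81 = 13365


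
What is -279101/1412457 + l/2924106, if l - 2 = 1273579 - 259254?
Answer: 205524120911/1376724662814 ≈ 0.14928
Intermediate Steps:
l = 1014327 (l = 2 + (1273579 - 259254) = 2 + 1014325 = 1014327)
-279101/1412457 + l/2924106 = -279101/1412457 + 1014327/2924106 = -279101*1/1412457 + 1014327*(1/2924106) = -279101/1412457 + 338109/974702 = 205524120911/1376724662814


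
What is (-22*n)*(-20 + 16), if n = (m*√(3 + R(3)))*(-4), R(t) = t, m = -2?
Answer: 704*√6 ≈ 1724.4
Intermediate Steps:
n = 8*√6 (n = -2*√(3 + 3)*(-4) = -2*√6*(-4) = 8*√6 ≈ 19.596)
(-22*n)*(-20 + 16) = (-176*√6)*(-20 + 16) = -176*√6*(-4) = 704*√6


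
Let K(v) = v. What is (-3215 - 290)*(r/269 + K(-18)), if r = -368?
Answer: 18261050/269 ≈ 67885.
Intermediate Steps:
(-3215 - 290)*(r/269 + K(-18)) = (-3215 - 290)*(-368/269 - 18) = -3505*(-368*1/269 - 18) = -3505*(-368/269 - 18) = -3505*(-5210/269) = 18261050/269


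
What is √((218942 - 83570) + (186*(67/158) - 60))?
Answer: 3*√93886049/79 ≈ 367.96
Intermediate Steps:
√((218942 - 83570) + (186*(67/158) - 60)) = √(135372 + (186*(67*(1/158)) - 60)) = √(135372 + (186*(67/158) - 60)) = √(135372 + (6231/79 - 60)) = √(135372 + 1491/79) = √(10695879/79) = 3*√93886049/79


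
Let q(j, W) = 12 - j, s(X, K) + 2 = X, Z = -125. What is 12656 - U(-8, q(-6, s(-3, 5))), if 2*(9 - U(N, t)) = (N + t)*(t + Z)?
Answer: 12112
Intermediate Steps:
s(X, K) = -2 + X
U(N, t) = 9 - (-125 + t)*(N + t)/2 (U(N, t) = 9 - (N + t)*(t - 125)/2 = 9 - (N + t)*(-125 + t)/2 = 9 - (-125 + t)*(N + t)/2)
12656 - U(-8, q(-6, s(-3, 5))) = 12656 - (9 - (12 - 1*(-6))²/2 + (125/2)*(-8) + 125*(12 - 1*(-6))/2 - ½*(-8)*(12 - 1*(-6))) = 12656 - (9 - (12 + 6)²/2 - 500 + 125*(12 + 6)/2 - ½*(-8)*(12 + 6)) = 12656 - (9 - ½*18² - 500 + (125/2)*18 - ½*(-8)*18) = 12656 - (9 - ½*324 - 500 + 1125 + 72) = 12656 - (9 - 162 - 500 + 1125 + 72) = 12656 - 1*544 = 12656 - 544 = 12112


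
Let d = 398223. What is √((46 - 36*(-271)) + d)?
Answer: 5*√16321 ≈ 638.77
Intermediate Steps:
√((46 - 36*(-271)) + d) = √((46 - 36*(-271)) + 398223) = √((46 + 9756) + 398223) = √(9802 + 398223) = √408025 = 5*√16321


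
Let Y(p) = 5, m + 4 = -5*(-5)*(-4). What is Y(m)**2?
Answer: 25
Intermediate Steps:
m = -104 (m = -4 - 5*(-5)*(-4) = -4 + 25*(-4) = -4 - 100 = -104)
Y(m)**2 = 5**2 = 25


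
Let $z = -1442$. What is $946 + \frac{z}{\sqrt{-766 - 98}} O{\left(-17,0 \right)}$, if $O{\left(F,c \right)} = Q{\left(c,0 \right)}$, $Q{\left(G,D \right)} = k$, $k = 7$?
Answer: $946 + \frac{5047 i \sqrt{6}}{36} \approx 946.0 + 343.4 i$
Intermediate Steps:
$Q{\left(G,D \right)} = 7$
$O{\left(F,c \right)} = 7$
$946 + \frac{z}{\sqrt{-766 - 98}} O{\left(-17,0 \right)} = 946 + - \frac{1442}{\sqrt{-766 - 98}} \cdot 7 = 946 + - \frac{1442}{\sqrt{-864}} \cdot 7 = 946 + - \frac{1442}{12 i \sqrt{6}} \cdot 7 = 946 + - 1442 \left(- \frac{i \sqrt{6}}{72}\right) 7 = 946 + \frac{721 i \sqrt{6}}{36} \cdot 7 = 946 + \frac{5047 i \sqrt{6}}{36}$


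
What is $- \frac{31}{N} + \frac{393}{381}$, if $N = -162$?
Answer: $\frac{25159}{20574} \approx 1.2229$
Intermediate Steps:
$- \frac{31}{N} + \frac{393}{381} = - \frac{31}{-162} + \frac{393}{381} = \left(-31\right) \left(- \frac{1}{162}\right) + 393 \cdot \frac{1}{381} = \frac{31}{162} + \frac{131}{127} = \frac{25159}{20574}$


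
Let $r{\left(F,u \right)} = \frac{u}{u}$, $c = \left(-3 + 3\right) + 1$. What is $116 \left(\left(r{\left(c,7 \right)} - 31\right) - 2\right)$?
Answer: $-3712$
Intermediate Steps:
$c = 1$ ($c = 0 + 1 = 1$)
$r{\left(F,u \right)} = 1$
$116 \left(\left(r{\left(c,7 \right)} - 31\right) - 2\right) = 116 \left(\left(1 - 31\right) - 2\right) = 116 \left(-30 - 2\right) = 116 \left(-32\right) = -3712$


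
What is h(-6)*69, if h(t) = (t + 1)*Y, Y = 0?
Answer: 0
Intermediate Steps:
h(t) = 0 (h(t) = (t + 1)*0 = (1 + t)*0 = 0)
h(-6)*69 = 0*69 = 0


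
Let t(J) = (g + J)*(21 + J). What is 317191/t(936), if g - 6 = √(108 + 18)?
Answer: 49798987/141514461 - 317191*√14/283028922 ≈ 0.34771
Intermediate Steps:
g = 6 + 3*√14 (g = 6 + √(108 + 18) = 6 + √126 = 6 + 3*√14 ≈ 17.225)
t(J) = (21 + J)*(6 + J + 3*√14) (t(J) = ((6 + 3*√14) + J)*(21 + J) = (6 + J + 3*√14)*(21 + J) = (21 + J)*(6 + J + 3*√14))
317191/t(936) = 317191/(126 + 936² + 27*936 + 63*√14 + 3*936*√14) = 317191/(126 + 876096 + 25272 + 63*√14 + 2808*√14) = 317191/(901494 + 2871*√14)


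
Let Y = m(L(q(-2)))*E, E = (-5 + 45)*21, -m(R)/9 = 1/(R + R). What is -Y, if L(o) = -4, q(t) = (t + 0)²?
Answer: -945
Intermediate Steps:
q(t) = t²
m(R) = -9/(2*R) (m(R) = -9/(R + R) = -9*1/(2*R) = -9/(2*R))
E = 840 (E = 40*21 = 840)
Y = 945 (Y = -9/2/(-4)*840 = -9/2*(-¼)*840 = (9/8)*840 = 945)
-Y = -1*945 = -945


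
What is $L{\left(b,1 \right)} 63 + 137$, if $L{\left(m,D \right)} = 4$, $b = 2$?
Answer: $389$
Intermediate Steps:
$L{\left(b,1 \right)} 63 + 137 = 4 \cdot 63 + 137 = 252 + 137 = 389$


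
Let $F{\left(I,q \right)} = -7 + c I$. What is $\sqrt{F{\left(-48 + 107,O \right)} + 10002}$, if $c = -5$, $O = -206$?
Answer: $10 \sqrt{97} \approx 98.489$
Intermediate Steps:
$F{\left(I,q \right)} = -7 - 5 I$
$\sqrt{F{\left(-48 + 107,O \right)} + 10002} = \sqrt{\left(-7 - 5 \left(-48 + 107\right)\right) + 10002} = \sqrt{\left(-7 - 295\right) + 10002} = \sqrt{-302 + 10002} = \sqrt{9700} = 10 \sqrt{97}$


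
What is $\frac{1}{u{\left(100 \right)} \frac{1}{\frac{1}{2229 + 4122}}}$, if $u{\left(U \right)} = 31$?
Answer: $\frac{1}{196881} \approx 5.0792 \cdot 10^{-6}$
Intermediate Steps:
$\frac{1}{u{\left(100 \right)} \frac{1}{\frac{1}{2229 + 4122}}} = \frac{1}{31 \frac{1}{\frac{1}{2229 + 4122}}} = \frac{1}{31 \frac{1}{\frac{1}{6351}}} = \frac{1}{31 \cdot 6351} = \frac{1}{196881}$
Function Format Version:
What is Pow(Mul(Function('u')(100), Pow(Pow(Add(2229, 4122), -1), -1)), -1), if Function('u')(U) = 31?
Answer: Rational(1, 196881) ≈ 5.0792e-6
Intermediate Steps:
Pow(Mul(Function('u')(100), Pow(Pow(Add(2229, 4122), -1), -1)), -1) = Pow(Mul(31, Pow(Pow(Add(2229, 4122), -1), -1)), -1) = Pow(Mul(31, Pow(Pow(6351, -1), -1)), -1) = Pow(Mul(31, Pow(Rational(1, 6351), -1)), -1) = Pow(Mul(31, 6351), -1) = Pow(196881, -1) = Rational(1, 196881)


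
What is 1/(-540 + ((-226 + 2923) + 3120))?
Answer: 1/5277 ≈ 0.00018950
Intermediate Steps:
1/(-540 + ((-226 + 2923) + 3120)) = 1/(-540 + (2697 + 3120)) = 1/(-540 + 5817) = 1/5277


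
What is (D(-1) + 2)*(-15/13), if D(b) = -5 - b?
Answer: 30/13 ≈ 2.3077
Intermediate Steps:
(D(-1) + 2)*(-15/13) = ((-5 - 1*(-1)) + 2)*(-15/13) = ((-5 + 1) + 2)*(-15*1/13) = (-4 + 2)*(-15/13) = -2*(-15/13) = 30/13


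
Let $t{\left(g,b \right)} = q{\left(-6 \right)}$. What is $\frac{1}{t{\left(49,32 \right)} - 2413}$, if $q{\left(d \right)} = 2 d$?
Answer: $- \frac{1}{2425} \approx -0.00041237$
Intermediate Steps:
$t{\left(g,b \right)} = -12$ ($t{\left(g,b \right)} = 2 \left(-6\right) = -12$)
$\frac{1}{t{\left(49,32 \right)} - 2413} = \frac{1}{-12 - 2413} = \frac{1}{-2425} = - \frac{1}{2425}$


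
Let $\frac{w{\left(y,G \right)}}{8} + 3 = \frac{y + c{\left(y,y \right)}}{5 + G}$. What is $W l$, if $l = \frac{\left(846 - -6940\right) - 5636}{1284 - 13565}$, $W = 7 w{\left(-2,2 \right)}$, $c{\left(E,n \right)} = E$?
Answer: $\frac{430000}{12281} \approx 35.013$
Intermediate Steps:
$w{\left(y,G \right)} = -24 + \frac{16 y}{5 + G}$ ($w{\left(y,G \right)} = -24 + 8 \frac{y + y}{5 + G} = -24 + 8 \frac{2 y}{5 + G} = -24 + \frac{16 y}{5 + G}$)
$W = -200$ ($W = 7 \frac{8 \left(-15 - 6 + 2 \left(-2\right)\right)}{5 + 2} = 7 \frac{8 \left(-15 - 6 - 4\right)}{7} = 7 \cdot 8 \cdot \frac{1}{7} \left(-25\right) = 7 \left(- \frac{200}{7}\right) = -200$)
$l = - \frac{2150}{12281}$ ($l = \frac{\left(846 + 6940\right) - 5636}{-12281} = \left(7786 - 5636\right) \left(- \frac{1}{12281}\right) = 2150 \left(- \frac{1}{12281}\right) = - \frac{2150}{12281} \approx -0.17507$)
$W l = \left(-200\right) \left(- \frac{2150}{12281}\right) = \frac{430000}{12281}$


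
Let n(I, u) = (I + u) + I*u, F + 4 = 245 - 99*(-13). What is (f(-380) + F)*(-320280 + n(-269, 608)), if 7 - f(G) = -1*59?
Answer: -770687842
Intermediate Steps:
F = 1528 (F = -4 + (245 - 99*(-13)) = -4 + (245 + 1287) = -4 + 1532 = 1528)
f(G) = 66 (f(G) = 7 - (-1)*59 = 7 - 1*(-59) = 7 + 59 = 66)
n(I, u) = I + u + I*u
(f(-380) + F)*(-320280 + n(-269, 608)) = (66 + 1528)*(-320280 + (-269 + 608 - 269*608)) = 1594*(-320280 + (-269 + 608 - 163552)) = 1594*(-320280 - 163213) = 1594*(-483493) = -770687842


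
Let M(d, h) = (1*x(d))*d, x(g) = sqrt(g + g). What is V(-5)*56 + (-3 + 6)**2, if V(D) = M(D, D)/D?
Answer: 9 + 56*I*sqrt(10) ≈ 9.0 + 177.09*I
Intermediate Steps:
x(g) = sqrt(2)*sqrt(g) (x(g) = sqrt(2*g) = sqrt(2)*sqrt(g))
M(d, h) = sqrt(2)*d**(3/2) (M(d, h) = (1*(sqrt(2)*sqrt(d)))*d = (sqrt(2)*sqrt(d))*d = sqrt(2)*d**(3/2))
V(D) = sqrt(2)*sqrt(D) (V(D) = (sqrt(2)*D**(3/2))/D = sqrt(2)*sqrt(D))
V(-5)*56 + (-3 + 6)**2 = (sqrt(2)*sqrt(-5))*56 + (-3 + 6)**2 = (sqrt(2)*(I*sqrt(5)))*56 + 3**2 = (I*sqrt(10))*56 + 9 = 56*I*sqrt(10) + 9 = 9 + 56*I*sqrt(10)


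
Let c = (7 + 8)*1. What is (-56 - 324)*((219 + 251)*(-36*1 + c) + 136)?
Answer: 3698920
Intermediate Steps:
c = 15 (c = 15*1 = 15)
(-56 - 324)*((219 + 251)*(-36*1 + c) + 136) = (-56 - 324)*((219 + 251)*(-36*1 + 15) + 136) = -380*(470*(-36 + 15) + 136) = -380*(470*(-21) + 136) = -380*(-9870 + 136) = -380*(-9734) = 3698920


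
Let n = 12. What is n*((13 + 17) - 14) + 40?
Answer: 232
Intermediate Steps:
n*((13 + 17) - 14) + 40 = 12*((13 + 17) - 14) + 40 = 12*(30 - 14) + 40 = 12*16 + 40 = 192 + 40 = 232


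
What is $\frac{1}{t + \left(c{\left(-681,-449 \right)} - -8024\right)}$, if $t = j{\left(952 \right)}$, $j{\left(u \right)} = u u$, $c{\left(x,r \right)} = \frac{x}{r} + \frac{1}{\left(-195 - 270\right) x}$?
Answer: $\frac{142182585}{130001734227194} \approx 1.0937 \cdot 10^{-6}$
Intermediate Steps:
$c{\left(x,r \right)} = - \frac{1}{465 x} + \frac{x}{r}$ ($c{\left(x,r \right)} = \frac{x}{r} + \frac{1}{\left(-465\right) x} = \frac{x}{r} - \frac{1}{465 x} = - \frac{1}{465 x} + \frac{x}{r}$)
$j{\left(u \right)} = u^{2}$
$t = 906304$ ($t = 952^{2} = 906304$)
$\frac{1}{t + \left(c{\left(-681,-449 \right)} - -8024\right)} = \frac{1}{906304 - - \frac{1141088711354}{142182585}} = \frac{1}{906304 + \left(\left(\left(- \frac{1}{465}\right) \left(- \frac{1}{681}\right) - - \frac{681}{449}\right) + 8024\right)} = \frac{1}{906304 + \left(\left(\frac{1}{316665} + \frac{681}{449}\right) + 8024\right)} = \frac{1}{906304 + \left(\frac{215649314}{142182585} + 8024\right)} = \frac{1}{906304 + \frac{1141088711354}{142182585}} = \frac{1}{\frac{130001734227194}{142182585}} = \frac{142182585}{130001734227194}$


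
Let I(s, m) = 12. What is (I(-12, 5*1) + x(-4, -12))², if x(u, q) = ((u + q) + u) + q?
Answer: 400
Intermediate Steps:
x(u, q) = 2*q + 2*u (x(u, q) = ((q + u) + u) + q = (q + 2*u) + q = 2*q + 2*u)
(I(-12, 5*1) + x(-4, -12))² = (12 + (2*(-12) + 2*(-4)))² = (12 + (-24 - 8))² = (12 - 32)² = (-20)² = 400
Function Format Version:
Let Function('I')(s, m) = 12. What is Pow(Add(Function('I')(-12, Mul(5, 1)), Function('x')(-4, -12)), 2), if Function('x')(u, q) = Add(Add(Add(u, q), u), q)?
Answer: 400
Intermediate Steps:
Function('x')(u, q) = Add(Mul(2, q), Mul(2, u)) (Function('x')(u, q) = Add(Add(Add(q, u), u), q) = Add(Add(q, Mul(2, u)), q) = Add(Mul(2, q), Mul(2, u)))
Pow(Add(Function('I')(-12, Mul(5, 1)), Function('x')(-4, -12)), 2) = Pow(Add(12, Add(Mul(2, -12), Mul(2, -4))), 2) = Pow(Add(12, Add(-24, -8)), 2) = Pow(Add(12, -32), 2) = Pow(-20, 2) = 400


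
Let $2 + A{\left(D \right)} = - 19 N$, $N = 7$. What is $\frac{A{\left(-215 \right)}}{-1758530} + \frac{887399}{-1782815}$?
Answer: $- \frac{312055416689}{627026732390} \approx -0.49767$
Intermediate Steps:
$A{\left(D \right)} = -135$ ($A{\left(D \right)} = -2 - 133 = -135$)
$\frac{A{\left(-215 \right)}}{-1758530} + \frac{887399}{-1782815} = - \frac{135}{-1758530} + \frac{887399}{-1782815} = \left(-135\right) \left(- \frac{1}{1758530}\right) + 887399 \left(- \frac{1}{1782815}\right) = \frac{27}{351706} - \frac{887399}{1782815} = - \frac{312055416689}{627026732390}$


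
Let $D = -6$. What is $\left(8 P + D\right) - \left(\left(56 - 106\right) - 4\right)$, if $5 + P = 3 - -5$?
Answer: $72$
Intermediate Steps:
$P = 3$ ($P = -5 + \left(3 - -5\right) = -5 + \left(3 + 5\right) = -5 + 8 = 3$)
$\left(8 P + D\right) - \left(\left(56 - 106\right) - 4\right) = \left(8 \cdot 3 - 6\right) - \left(\left(56 - 106\right) - 4\right) = \left(24 - 6\right) - \left(-50 - 4\right) = 18 - \left(-50 - 4\right) = 18 - -54 = 18 + 54 = 72$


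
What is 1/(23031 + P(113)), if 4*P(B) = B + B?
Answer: 2/46175 ≈ 4.3313e-5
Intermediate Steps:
P(B) = B/2 (P(B) = (B + B)/4 = (2*B)/4 = B/2)
1/(23031 + P(113)) = 1/(23031 + (½)*113) = 1/(23031 + 113/2) = 1/(46175/2) = 2/46175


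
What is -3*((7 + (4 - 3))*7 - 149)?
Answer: 279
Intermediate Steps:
-3*((7 + (4 - 3))*7 - 149) = -3*((7 + 1)*7 - 149) = -3*(8*7 - 149) = -3*(56 - 149) = -3*(-93) = 279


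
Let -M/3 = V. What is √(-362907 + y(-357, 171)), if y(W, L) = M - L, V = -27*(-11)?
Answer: 3*I*√40441 ≈ 603.3*I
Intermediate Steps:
V = 297
M = -891 (M = -3*297 = -891)
y(W, L) = -891 - L
√(-362907 + y(-357, 171)) = √(-362907 + (-891 - 1*171)) = √(-362907 + (-891 - 171)) = √(-362907 - 1062) = √(-363969) = 3*I*√40441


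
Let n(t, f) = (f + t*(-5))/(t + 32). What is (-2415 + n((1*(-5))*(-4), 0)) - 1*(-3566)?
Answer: 14938/13 ≈ 1149.1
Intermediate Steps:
n(t, f) = (f - 5*t)/(32 + t)
(-2415 + n((1*(-5))*(-4), 0)) - 1*(-3566) = (-2415 + (0 - 5*1*(-5)*(-4))/(32 + (1*(-5))*(-4))) - 1*(-3566) = (-2415 + (0 - (-25)*(-4))/(32 - 5*(-4))) + 3566 = (-2415 + (0 - 5*20)/(32 + 20)) + 3566 = (-2415 + (0 - 100)/52) + 3566 = (-2415 + (1/52)*(-100)) + 3566 = (-2415 - 25/13) + 3566 = -31420/13 + 3566 = 14938/13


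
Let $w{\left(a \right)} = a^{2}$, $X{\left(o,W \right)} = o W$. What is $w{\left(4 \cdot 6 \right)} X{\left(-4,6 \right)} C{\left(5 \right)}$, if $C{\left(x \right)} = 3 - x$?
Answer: $27648$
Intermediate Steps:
$X{\left(o,W \right)} = W o$
$w{\left(4 \cdot 6 \right)} X{\left(-4,6 \right)} C{\left(5 \right)} = \left(4 \cdot 6\right)^{2} \cdot 6 \left(-4\right) \left(3 - 5\right) = 24^{2} \left(-24\right) \left(3 - 5\right) = 576 \left(-24\right) \left(-2\right) = \left(-13824\right) \left(-2\right) = 27648$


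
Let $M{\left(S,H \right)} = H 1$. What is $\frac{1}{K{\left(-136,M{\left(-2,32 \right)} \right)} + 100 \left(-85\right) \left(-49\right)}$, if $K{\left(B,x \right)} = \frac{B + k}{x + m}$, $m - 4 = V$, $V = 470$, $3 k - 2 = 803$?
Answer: $\frac{1518}{632247397} \approx 2.401 \cdot 10^{-6}$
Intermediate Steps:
$k = \frac{805}{3}$ ($k = \frac{2}{3} + \frac{1}{3} \cdot 803 = \frac{2}{3} + \frac{803}{3} = \frac{805}{3} \approx 268.33$)
$M{\left(S,H \right)} = H$
$m = 474$ ($m = 4 + 470 = 474$)
$K{\left(B,x \right)} = \frac{\frac{805}{3} + B}{474 + x}$ ($K{\left(B,x \right)} = \frac{B + \frac{805}{3}}{x + 474} = \frac{\frac{805}{3} + B}{474 + x}$)
$\frac{1}{K{\left(-136,M{\left(-2,32 \right)} \right)} + 100 \left(-85\right) \left(-49\right)} = \frac{1}{\frac{\frac{805}{3} - 136}{474 + 32} + 100 \left(-85\right) \left(-49\right)} = \frac{1}{\frac{1}{506} \cdot \frac{397}{3} - -416500} = \frac{1}{\frac{1}{506} \cdot \frac{397}{3} + 416500} = \frac{1}{\frac{397}{1518} + 416500} = \frac{1}{\frac{632247397}{1518}} = \frac{1518}{632247397}$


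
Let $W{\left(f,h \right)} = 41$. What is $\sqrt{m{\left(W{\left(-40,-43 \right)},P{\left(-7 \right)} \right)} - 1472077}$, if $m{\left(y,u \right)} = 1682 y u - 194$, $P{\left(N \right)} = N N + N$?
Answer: $3 \sqrt{158237} \approx 1193.4$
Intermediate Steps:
$P{\left(N \right)} = N + N^{2}$ ($P{\left(N \right)} = N^{2} + N = N + N^{2}$)
$m{\left(y,u \right)} = -194 + 1682 u y$ ($m{\left(y,u \right)} = 1682 u y - 194 = -194 + 1682 u y$)
$\sqrt{m{\left(W{\left(-40,-43 \right)},P{\left(-7 \right)} \right)} - 1472077} = \sqrt{\left(-194 + 1682 \left(- 7 \left(1 - 7\right)\right) 41\right) - 1472077} = \sqrt{\left(-194 + 1682 \left(\left(-7\right) \left(-6\right)\right) 41\right) - 1472077} = \sqrt{\left(-194 + 1682 \cdot 42 \cdot 41\right) - 1472077} = \sqrt{\left(-194 + 2896404\right) - 1472077} = \sqrt{2896210 - 1472077} = \sqrt{1424133} = 3 \sqrt{158237}$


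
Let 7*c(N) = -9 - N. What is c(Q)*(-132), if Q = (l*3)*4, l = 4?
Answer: 7524/7 ≈ 1074.9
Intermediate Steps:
Q = 48 (Q = (4*3)*4 = 12*4 = 48)
c(N) = -9/7 - N/7 (c(N) = (-9 - N)/7 = -9/7 - N/7)
c(Q)*(-132) = (-9/7 - ⅐*48)*(-132) = (-9/7 - 48/7)*(-132) = -57/7*(-132) = 7524/7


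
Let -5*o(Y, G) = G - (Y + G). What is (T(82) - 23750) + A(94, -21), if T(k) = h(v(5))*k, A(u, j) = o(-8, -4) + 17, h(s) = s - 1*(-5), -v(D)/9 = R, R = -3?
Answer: -105553/5 ≈ -21111.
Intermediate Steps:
o(Y, G) = Y/5 (o(Y, G) = -(G - (Y + G))/5 = -(G - (G + Y))/5 = -(G + (-G - Y))/5 = -(-1)*Y/5 = Y/5)
v(D) = 27 (v(D) = -9*(-3) = 27)
h(s) = 5 + s (h(s) = s + 5 = 5 + s)
A(u, j) = 77/5 (A(u, j) = (1/5)*(-8) + 17 = -8/5 + 17 = 77/5)
T(k) = 32*k (T(k) = (5 + 27)*k = 32*k)
(T(82) - 23750) + A(94, -21) = (32*82 - 23750) + 77/5 = (2624 - 23750) + 77/5 = -21126 + 77/5 = -105553/5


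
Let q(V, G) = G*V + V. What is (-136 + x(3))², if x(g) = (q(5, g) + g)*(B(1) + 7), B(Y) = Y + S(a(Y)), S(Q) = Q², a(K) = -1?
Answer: 5041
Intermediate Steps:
B(Y) = 1 + Y (B(Y) = Y + (-1)² = Y + 1 = 1 + Y)
q(V, G) = V + G*V
x(g) = 45 + 54*g (x(g) = (5*(1 + g) + g)*((1 + 1) + 7) = ((5 + 5*g) + g)*(2 + 7) = (5 + 6*g)*9 = 45 + 54*g)
(-136 + x(3))² = (-136 + (45 + 54*3))² = (-136 + (45 + 162))² = (-136 + 207)² = 71² = 5041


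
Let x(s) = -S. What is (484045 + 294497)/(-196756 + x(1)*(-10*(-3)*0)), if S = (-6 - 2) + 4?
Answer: -389271/98378 ≈ -3.9569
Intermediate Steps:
S = -4 (S = -8 + 4 = -4)
x(s) = 4 (x(s) = -1*(-4) = 4)
(484045 + 294497)/(-196756 + x(1)*(-10*(-3)*0)) = (484045 + 294497)/(-196756 + 4*(-10*(-3)*0)) = 778542/(-196756 + 4*(30*0)) = 778542/(-196756 + 4*0) = 778542/(-196756 + 0) = 778542/(-196756) = 778542*(-1/196756) = -389271/98378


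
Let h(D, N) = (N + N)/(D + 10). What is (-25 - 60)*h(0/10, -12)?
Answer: 204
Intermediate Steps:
h(D, N) = 2*N/(10 + D) (h(D, N) = (2*N)/(10 + D) = 2*N/(10 + D))
(-25 - 60)*h(0/10, -12) = (-25 - 60)*(2*(-12)/(10 + 0/10)) = -170*(-12)/(10 + 0*(⅒)) = -170*(-12)/(10 + 0) = -170*(-12)/10 = -85*(-12/5) = 204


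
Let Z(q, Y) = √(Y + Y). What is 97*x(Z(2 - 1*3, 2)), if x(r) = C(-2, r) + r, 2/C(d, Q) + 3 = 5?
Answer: 291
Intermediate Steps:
C(d, Q) = 1 (C(d, Q) = 2/(-3 + 5) = 2/2 = 2*(½) = 1)
Z(q, Y) = √2*√Y (Z(q, Y) = √(2*Y) = √2*√Y)
x(r) = 1 + r
97*x(Z(2 - 1*3, 2)) = 97*(1 + √2*√2) = 97*(1 + 2) = 97*3 = 291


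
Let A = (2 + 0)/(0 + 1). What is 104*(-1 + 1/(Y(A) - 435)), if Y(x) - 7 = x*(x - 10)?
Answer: -11570/111 ≈ -104.23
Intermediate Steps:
A = 2 (A = 2/1 = 2*1 = 2)
Y(x) = 7 + x*(-10 + x) (Y(x) = 7 + x*(x - 10) = 7 + x*(-10 + x))
104*(-1 + 1/(Y(A) - 435)) = 104*(-1 + 1/((7 + 2² - 10*2) - 435)) = 104*(-1 + 1/((7 + 4 - 20) - 435)) = 104*(-1 + 1/(-9 - 435)) = 104*(-1 + 1/(-444)) = 104*(-1 - 1/444) = 104*(-445/444) = -11570/111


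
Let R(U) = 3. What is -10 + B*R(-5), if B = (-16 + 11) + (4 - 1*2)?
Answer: -19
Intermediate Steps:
B = -3 (B = -5 + (4 - 2) = -5 + 2 = -3)
-10 + B*R(-5) = -10 - 3*3 = -10 - 9 = -19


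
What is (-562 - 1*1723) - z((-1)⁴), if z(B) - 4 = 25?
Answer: -2314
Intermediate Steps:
z(B) = 29 (z(B) = 4 + 25 = 29)
(-562 - 1*1723) - z((-1)⁴) = (-562 - 1*1723) - 1*29 = (-562 - 1723) - 29 = -2285 - 29 = -2314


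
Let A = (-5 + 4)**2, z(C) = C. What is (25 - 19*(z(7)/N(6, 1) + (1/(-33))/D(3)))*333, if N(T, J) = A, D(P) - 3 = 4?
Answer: -2767119/77 ≈ -35937.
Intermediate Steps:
D(P) = 7 (D(P) = 3 + 4 = 7)
A = 1 (A = (-1)**2 = 1)
N(T, J) = 1
(25 - 19*(z(7)/N(6, 1) + (1/(-33))/D(3)))*333 = (25 - 19*(7/1 + (1/(-33))/7))*333 = (25 - 19*(7*1 + (1*(-1/33))*(1/7)))*333 = (25 - 19*(7 - 1/33*1/7))*333 = (25 - 19*(7 - 1/231))*333 = (25 - 19*1616/231)*333 = (25 - 30704/231)*333 = -24929/231*333 = -2767119/77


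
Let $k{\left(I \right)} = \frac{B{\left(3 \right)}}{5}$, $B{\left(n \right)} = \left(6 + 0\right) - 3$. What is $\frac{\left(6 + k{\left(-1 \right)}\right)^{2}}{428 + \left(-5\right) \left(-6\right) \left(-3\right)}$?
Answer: $\frac{1089}{8450} \approx 0.12888$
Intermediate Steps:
$B{\left(n \right)} = 3$ ($B{\left(n \right)} = 6 - 3 = 3$)
$k{\left(I \right)} = \frac{3}{5}$
$\frac{\left(6 + k{\left(-1 \right)}\right)^{2}}{428 + \left(-5\right) \left(-6\right) \left(-3\right)} = \frac{\left(6 + \frac{3}{5}\right)^{2}}{428 + \left(-5\right) \left(-6\right) \left(-3\right)} = \frac{\left(\frac{33}{5}\right)^{2}}{428 + 30 \left(-3\right)} = \frac{1089}{25 \left(428 - 90\right)} = \frac{1089}{25 \cdot 338} = \frac{1089}{25} \cdot \frac{1}{338} = \frac{1089}{8450}$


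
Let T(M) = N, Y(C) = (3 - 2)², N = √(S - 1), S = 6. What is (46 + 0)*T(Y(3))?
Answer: 46*√5 ≈ 102.86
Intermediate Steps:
N = √5 (N = √(6 - 1) = √5 ≈ 2.2361)
Y(C) = 1 (Y(C) = 1² = 1)
T(M) = √5
(46 + 0)*T(Y(3)) = (46 + 0)*√5 = 46*√5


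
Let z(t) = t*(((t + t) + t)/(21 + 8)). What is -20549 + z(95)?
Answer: -568846/29 ≈ -19615.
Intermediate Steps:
z(t) = 3*t**2/29 (z(t) = t*((2*t + t)/29) = t*((3*t)*(1/29)) = t*(3*t/29) = 3*t**2/29)
-20549 + z(95) = -20549 + (3/29)*95**2 = -20549 + (3/29)*9025 = -20549 + 27075/29 = -568846/29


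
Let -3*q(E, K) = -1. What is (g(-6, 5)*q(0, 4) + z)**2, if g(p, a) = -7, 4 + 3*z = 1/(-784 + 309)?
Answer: 3034564/225625 ≈ 13.450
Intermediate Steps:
z = -1901/1425 (z = -4/3 + 1/(3*(-784 + 309)) = -4/3 + (1/3)/(-475) = -4/3 + (1/3)*(-1/475) = -4/3 - 1/1425 = -1901/1425 ≈ -1.3340)
q(E, K) = 1/3 (q(E, K) = -1/3*(-1) = 1/3)
(g(-6, 5)*q(0, 4) + z)**2 = (-7*1/3 - 1901/1425)**2 = (-7/3 - 1901/1425)**2 = (-1742/475)**2 = 3034564/225625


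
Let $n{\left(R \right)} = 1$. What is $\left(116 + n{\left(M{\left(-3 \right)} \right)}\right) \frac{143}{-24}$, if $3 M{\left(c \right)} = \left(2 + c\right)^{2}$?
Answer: $- \frac{5577}{8} \approx -697.13$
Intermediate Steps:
$M{\left(c \right)} = \frac{\left(2 + c\right)^{2}}{3}$
$\left(116 + n{\left(M{\left(-3 \right)} \right)}\right) \frac{143}{-24} = \left(116 + 1\right) \frac{143}{-24} = 117 \cdot 143 \left(- \frac{1}{24}\right) = 117 \left(- \frac{143}{24}\right) = - \frac{5577}{8}$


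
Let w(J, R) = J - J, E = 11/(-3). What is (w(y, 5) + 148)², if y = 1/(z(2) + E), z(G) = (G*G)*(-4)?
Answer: 21904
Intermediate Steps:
z(G) = -4*G² (z(G) = G²*(-4) = -4*G²)
E = -11/3 (E = 11*(-⅓) = -11/3 ≈ -3.6667)
y = -3/59 (y = 1/(-4*2² - 11/3) = 1/(-4*4 - 11/3) = 1/(-16 - 11/3) = 1/(-59/3) = -3/59 ≈ -0.050847)
w(J, R) = 0
(w(y, 5) + 148)² = (0 + 148)² = 148² = 21904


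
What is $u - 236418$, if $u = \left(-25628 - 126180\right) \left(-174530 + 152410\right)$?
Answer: $3357756542$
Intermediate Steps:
$u = 3357992960$ ($u = \left(-151808\right) \left(-22120\right) = 3357992960$)
$u - 236418 = 3357992960 - 236418 = 3357756542$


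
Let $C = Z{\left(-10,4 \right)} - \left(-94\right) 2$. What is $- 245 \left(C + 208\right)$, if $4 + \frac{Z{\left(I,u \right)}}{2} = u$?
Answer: $-97020$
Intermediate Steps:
$Z{\left(I,u \right)} = -8 + 2 u$
$C = 188$ ($C = \left(-8 + 2 \cdot 4\right) - \left(-94\right) 2 = \left(-8 + 8\right) - -188 = 0 + 188 = 188$)
$- 245 \left(C + 208\right) = - 245 \left(188 + 208\right) = \left(-245\right) 396 = -97020$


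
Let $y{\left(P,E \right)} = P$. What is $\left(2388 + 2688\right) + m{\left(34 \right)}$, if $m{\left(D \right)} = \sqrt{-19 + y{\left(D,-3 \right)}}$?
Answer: $5076 + \sqrt{15} \approx 5079.9$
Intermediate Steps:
$m{\left(D \right)} = \sqrt{-19 + D}$
$\left(2388 + 2688\right) + m{\left(34 \right)} = \left(2388 + 2688\right) + \sqrt{-19 + 34} = 5076 + \sqrt{15}$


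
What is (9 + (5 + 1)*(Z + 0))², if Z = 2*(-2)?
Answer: 225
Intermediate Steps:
Z = -4
(9 + (5 + 1)*(Z + 0))² = (9 + (5 + 1)*(-4 + 0))² = (9 + 6*(-4))² = (9 - 24)² = (-15)² = 225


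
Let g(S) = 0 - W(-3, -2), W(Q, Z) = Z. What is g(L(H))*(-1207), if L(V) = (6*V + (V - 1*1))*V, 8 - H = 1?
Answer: -2414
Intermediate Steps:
H = 7 (H = 8 - 1*1 = 8 - 1 = 7)
L(V) = V*(-1 + 7*V) (L(V) = (6*V + (V - 1))*V = (6*V + (-1 + V))*V = (-1 + 7*V)*V = V*(-1 + 7*V))
g(S) = 2 (g(S) = 0 - 1*(-2) = 0 + 2 = 2)
g(L(H))*(-1207) = 2*(-1207) = -2414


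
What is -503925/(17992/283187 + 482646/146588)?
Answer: -10459420927813650/69658242049 ≈ -1.5015e+5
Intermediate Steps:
-503925/(17992/283187 + 482646/146588) = -503925/(17992*(1/283187) + 482646*(1/146588)) = -503925/(17992/283187 + 241323/73294) = -503925/69658242049/20755907978 = -503925*20755907978/69658242049 = -10459420927813650/69658242049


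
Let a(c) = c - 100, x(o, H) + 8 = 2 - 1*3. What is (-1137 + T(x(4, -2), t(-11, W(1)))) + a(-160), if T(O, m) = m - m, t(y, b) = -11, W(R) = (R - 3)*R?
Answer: -1397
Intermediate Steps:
x(o, H) = -9 (x(o, H) = -8 + (2 - 1*3) = -8 + (2 - 3) = -8 - 1 = -9)
W(R) = R*(-3 + R) (W(R) = (-3 + R)*R = R*(-3 + R))
a(c) = -100 + c
T(O, m) = 0
(-1137 + T(x(4, -2), t(-11, W(1)))) + a(-160) = (-1137 + 0) + (-100 - 160) = -1137 - 260 = -1397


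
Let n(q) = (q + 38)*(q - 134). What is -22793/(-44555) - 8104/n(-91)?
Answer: -17853439/106263675 ≈ -0.16801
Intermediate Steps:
n(q) = (-134 + q)*(38 + q) (n(q) = (38 + q)*(-134 + q) = (-134 + q)*(38 + q))
-22793/(-44555) - 8104/n(-91) = -22793/(-44555) - 8104/(-5092 + (-91)**2 - 96*(-91)) = -22793*(-1/44555) - 8104/(-5092 + 8281 + 8736) = 22793/44555 - 8104/11925 = -17853439/106263675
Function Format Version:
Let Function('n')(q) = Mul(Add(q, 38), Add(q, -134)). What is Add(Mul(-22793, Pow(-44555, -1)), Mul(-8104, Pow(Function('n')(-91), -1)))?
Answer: Rational(-17853439, 106263675) ≈ -0.16801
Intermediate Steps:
Function('n')(q) = Mul(Add(-134, q), Add(38, q)) (Function('n')(q) = Mul(Add(38, q), Add(-134, q)) = Mul(Add(-134, q), Add(38, q)))
Add(Mul(-22793, Pow(-44555, -1)), Mul(-8104, Pow(Function('n')(-91), -1))) = Add(Mul(-22793, Pow(-44555, -1)), Mul(-8104, Pow(Add(-5092, Pow(-91, 2), Mul(-96, -91)), -1))) = Add(Mul(-22793, Rational(-1, 44555)), Mul(-8104, Pow(Add(-5092, 8281, 8736), -1))) = Add(Rational(22793, 44555), Mul(-8104, Pow(11925, -1))) = Add(Rational(22793, 44555), Mul(-8104, Rational(1, 11925))) = Add(Rational(22793, 44555), Rational(-8104, 11925)) = Rational(-17853439, 106263675)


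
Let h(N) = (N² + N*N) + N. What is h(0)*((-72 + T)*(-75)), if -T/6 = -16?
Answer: 0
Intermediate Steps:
T = 96 (T = -6*(-16) = 96)
h(N) = N + 2*N² (h(N) = (N² + N²) + N = 2*N² + N = N + 2*N²)
h(0)*((-72 + T)*(-75)) = (0*(1 + 2*0))*((-72 + 96)*(-75)) = (0*(1 + 0))*(24*(-75)) = (0*1)*(-1800) = 0*(-1800) = 0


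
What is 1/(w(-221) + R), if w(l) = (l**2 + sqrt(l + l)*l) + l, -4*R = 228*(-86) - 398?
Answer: 214486/11587411937 + 884*I*sqrt(442)/11587411937 ≈ 1.851e-5 + 1.6039e-6*I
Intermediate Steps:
R = 10003/2 (R = -(228*(-86) - 398)/4 = -(-19608 - 398)/4 = -1/4*(-20006) = 10003/2 ≈ 5001.5)
w(l) = l + l**2 + sqrt(2)*l**(3/2) (w(l) = (l**2 + sqrt(2*l)*l) + l = (l**2 + (sqrt(2)*sqrt(l))*l) + l = (l**2 + sqrt(2)*l**(3/2)) + l = l + l**2 + sqrt(2)*l**(3/2))
1/(w(-221) + R) = 1/((-221 + (-221)**2 + sqrt(2)*(-221)**(3/2)) + 10003/2) = 1/((-221 + 48841 + sqrt(2)*(-221*I*sqrt(221))) + 10003/2) = 1/((-221 + 48841 - 221*I*sqrt(442)) + 10003/2) = 1/((48620 - 221*I*sqrt(442)) + 10003/2) = 1/(107243/2 - 221*I*sqrt(442))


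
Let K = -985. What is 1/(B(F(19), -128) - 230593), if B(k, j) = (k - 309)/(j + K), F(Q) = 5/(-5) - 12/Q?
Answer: -21147/4876344269 ≈ -4.3367e-6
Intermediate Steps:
F(Q) = -1 - 12/Q (F(Q) = 5*(-⅕) - 12/Q = -1 - 12/Q)
B(k, j) = (-309 + k)/(-985 + j) (B(k, j) = (k - 309)/(j - 985) = (-309 + k)/(-985 + j))
1/(B(F(19), -128) - 230593) = 1/((-309 + (-12 - 1*19)/19)/(-985 - 128) - 230593) = 1/((-309 + (-12 - 19)/19)/(-1113) - 230593) = 1/(-(-309 + (1/19)*(-31))/1113 - 230593) = 1/(-(-309 - 31/19)/1113 - 230593) = 1/(-1/1113*(-5902/19) - 230593) = 1/(5902/21147 - 230593) = 1/(-4876344269/21147) = -21147/4876344269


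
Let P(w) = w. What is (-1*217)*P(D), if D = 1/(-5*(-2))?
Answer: -217/10 ≈ -21.700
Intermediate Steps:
D = ⅒ (D = 1/10 = ⅒ ≈ 0.10000)
(-1*217)*P(D) = -1*217*(⅒) = -217*⅒ = -217/10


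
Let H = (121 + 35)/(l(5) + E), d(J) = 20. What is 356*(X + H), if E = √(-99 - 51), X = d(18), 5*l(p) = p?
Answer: 1424*(-44*I + 25*√6)/(-I + 5*√6) ≈ 7487.8 - 4504.5*I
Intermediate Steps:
l(p) = p/5
X = 20
E = 5*I*√6 (E = √(-150) = 5*I*√6 ≈ 12.247*I)
H = 156/(1 + 5*I*√6) (H = (121 + 35)/((⅕)*5 + 5*I*√6) = 156/(1 + 5*I*√6) ≈ 1.0331 - 12.653*I)
356*(X + H) = 356*(20 + (156/151 - 780*I*√6/151)) = 356*(3176/151 - 780*I*√6/151) = 1130656/151 - 277680*I*√6/151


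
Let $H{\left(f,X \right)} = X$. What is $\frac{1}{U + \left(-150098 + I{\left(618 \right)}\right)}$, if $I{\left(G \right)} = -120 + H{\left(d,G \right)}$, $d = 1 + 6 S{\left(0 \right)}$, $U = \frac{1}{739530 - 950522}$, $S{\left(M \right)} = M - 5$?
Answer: $- \frac{210992}{31564403201} \approx -6.6845 \cdot 10^{-6}$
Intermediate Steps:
$S{\left(M \right)} = -5 + M$
$U = - \frac{1}{210992}$ ($U = \frac{1}{-210992} = - \frac{1}{210992} \approx -4.7395 \cdot 10^{-6}$)
$d = -29$ ($d = 1 + 6 \left(-5 + 0\right) = 1 + 6 \left(-5\right) = 1 - 30 = -29$)
$I{\left(G \right)} = -120 + G$
$\frac{1}{U + \left(-150098 + I{\left(618 \right)}\right)} = \frac{1}{- \frac{1}{210992} + \left(-150098 + \left(-120 + 618\right)\right)} = \frac{1}{- \frac{1}{210992} + \left(-150098 + 498\right)} = \frac{1}{- \frac{1}{210992} - 149600} = \frac{1}{- \frac{31564403201}{210992}} = - \frac{210992}{31564403201}$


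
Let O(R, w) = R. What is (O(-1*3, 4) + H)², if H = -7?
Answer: 100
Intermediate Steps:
(O(-1*3, 4) + H)² = (-1*3 - 7)² = (-3 - 7)² = (-10)² = 100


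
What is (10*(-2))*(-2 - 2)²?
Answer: -320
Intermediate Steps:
(10*(-2))*(-2 - 2)² = -20*(-4)² = -20*16 = -320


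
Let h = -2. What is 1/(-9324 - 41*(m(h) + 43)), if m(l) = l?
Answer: -1/11005 ≈ -9.0868e-5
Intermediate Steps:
1/(-9324 - 41*(m(h) + 43)) = 1/(-9324 - 41*(-2 + 43)) = 1/(-9324 - 41*41) = 1/(-9324 - 1681) = 1/(-11005) = -1/11005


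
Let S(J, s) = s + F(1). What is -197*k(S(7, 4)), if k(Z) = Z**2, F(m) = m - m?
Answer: -3152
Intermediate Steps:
F(m) = 0
S(J, s) = s (S(J, s) = s + 0 = s)
-197*k(S(7, 4)) = -197*4**2 = -197*16 = -3152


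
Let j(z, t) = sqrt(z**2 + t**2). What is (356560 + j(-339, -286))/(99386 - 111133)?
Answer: -356560/11747 - sqrt(196717)/11747 ≈ -30.391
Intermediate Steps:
j(z, t) = sqrt(t**2 + z**2)
(356560 + j(-339, -286))/(99386 - 111133) = (356560 + sqrt((-286)**2 + (-339)**2))/(99386 - 111133) = (356560 + sqrt(81796 + 114921))/(-11747) = (356560 + sqrt(196717))*(-1/11747) = -356560/11747 - sqrt(196717)/11747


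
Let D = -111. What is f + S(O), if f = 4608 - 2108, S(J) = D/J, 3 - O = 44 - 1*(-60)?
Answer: 252611/101 ≈ 2501.1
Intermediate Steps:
O = -101 (O = 3 - (44 - 1*(-60)) = 3 - (44 + 60) = 3 - 1*104 = 3 - 104 = -101)
S(J) = -111/J
f = 2500
f + S(O) = 2500 - 111/(-101) = 2500 - 111*(-1/101) = 2500 + 111/101 = 252611/101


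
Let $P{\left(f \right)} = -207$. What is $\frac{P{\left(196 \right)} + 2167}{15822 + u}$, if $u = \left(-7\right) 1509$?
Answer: $\frac{1960}{5259} \approx 0.37269$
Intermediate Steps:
$u = -10563$
$\frac{P{\left(196 \right)} + 2167}{15822 + u} = \frac{-207 + 2167}{15822 - 10563} = \frac{1960}{5259}$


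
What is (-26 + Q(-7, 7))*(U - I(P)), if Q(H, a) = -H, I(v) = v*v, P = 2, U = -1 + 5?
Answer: 0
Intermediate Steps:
U = 4
I(v) = v²
(-26 + Q(-7, 7))*(U - I(P)) = (-26 - 1*(-7))*(4 - 1*2²) = (-26 + 7)*(4 - 1*4) = -19*(4 - 4) = -19*0 = 0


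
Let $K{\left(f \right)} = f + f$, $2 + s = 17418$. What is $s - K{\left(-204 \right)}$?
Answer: $17824$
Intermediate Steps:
$s = 17416$ ($s = -2 + 17418 = 17416$)
$K{\left(f \right)} = 2 f$
$s - K{\left(-204 \right)} = 17416 - 2 \left(-204\right) = 17416 - -408 = 17416 + 408 = 17824$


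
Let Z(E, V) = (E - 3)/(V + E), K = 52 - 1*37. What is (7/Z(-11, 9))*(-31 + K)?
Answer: -16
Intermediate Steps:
K = 15 (K = 52 - 37 = 15)
Z(E, V) = (-3 + E)/(E + V)
(7/Z(-11, 9))*(-31 + K) = (7/(((-3 - 11)/(-11 + 9))))*(-31 + 15) = (7/((-14/(-2))))*(-16) = (7/((-½*(-14))))*(-16) = (7/7)*(-16) = (7*(⅐))*(-16) = 1*(-16) = -16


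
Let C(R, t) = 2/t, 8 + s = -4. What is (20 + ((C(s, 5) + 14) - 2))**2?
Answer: 26244/25 ≈ 1049.8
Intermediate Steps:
s = -12 (s = -8 - 4 = -12)
(20 + ((C(s, 5) + 14) - 2))**2 = (20 + ((2/5 + 14) - 2))**2 = (20 + (72/5 - 2))**2 = (20 + 62/5)**2 = (162/5)**2 = 26244/25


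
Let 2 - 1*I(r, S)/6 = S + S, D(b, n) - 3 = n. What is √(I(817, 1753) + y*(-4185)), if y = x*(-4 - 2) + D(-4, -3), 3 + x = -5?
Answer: 12*I*√1541 ≈ 471.07*I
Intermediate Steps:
x = -8 (x = -3 - 5 = -8)
D(b, n) = 3 + n
y = 48 (y = -8*(-4 - 2) + (3 - 3) = -8*(-6) + 0 = 48 + 0 = 48)
I(r, S) = 12 - 12*S (I(r, S) = 12 - 6*(S + S) = 12 - 12*S)
√(I(817, 1753) + y*(-4185)) = √((12 - 12*1753) + 48*(-4185)) = √((12 - 21036) - 200880) = √(-21024 - 200880) = √(-221904) = 12*I*√1541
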